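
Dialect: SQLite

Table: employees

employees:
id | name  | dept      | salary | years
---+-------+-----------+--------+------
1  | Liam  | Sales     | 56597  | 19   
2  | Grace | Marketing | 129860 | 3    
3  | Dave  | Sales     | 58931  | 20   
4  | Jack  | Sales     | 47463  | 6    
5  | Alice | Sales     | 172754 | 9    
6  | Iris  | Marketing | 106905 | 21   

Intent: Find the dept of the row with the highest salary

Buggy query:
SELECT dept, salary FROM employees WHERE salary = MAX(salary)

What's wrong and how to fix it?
Bug: WHERE is evaluated per row; an aggregate over the whole table isn't defined there

Fix: Wrap MAX in a scalar subquery so WHERE compares against a single value

Corrected query:
SELECT dept, salary FROM employees WHERE salary = (SELECT MAX(salary) FROM employees)

Result:
dept  | salary
------+-------
Sales | 172754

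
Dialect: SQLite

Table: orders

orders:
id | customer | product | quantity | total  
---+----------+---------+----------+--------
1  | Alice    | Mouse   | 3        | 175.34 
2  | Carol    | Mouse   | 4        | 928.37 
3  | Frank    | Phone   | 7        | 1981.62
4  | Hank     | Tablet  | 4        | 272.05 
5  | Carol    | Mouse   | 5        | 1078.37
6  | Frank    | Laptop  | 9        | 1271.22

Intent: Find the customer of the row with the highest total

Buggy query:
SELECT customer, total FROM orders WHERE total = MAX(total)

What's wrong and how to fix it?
Bug: MAX(total) is an aggregate and cannot be used directly in WHERE

Fix: Wrap MAX in a scalar subquery so WHERE compares against a single value

Corrected query:
SELECT customer, total FROM orders WHERE total = (SELECT MAX(total) FROM orders)

Result:
customer | total  
---------+--------
Frank    | 1981.62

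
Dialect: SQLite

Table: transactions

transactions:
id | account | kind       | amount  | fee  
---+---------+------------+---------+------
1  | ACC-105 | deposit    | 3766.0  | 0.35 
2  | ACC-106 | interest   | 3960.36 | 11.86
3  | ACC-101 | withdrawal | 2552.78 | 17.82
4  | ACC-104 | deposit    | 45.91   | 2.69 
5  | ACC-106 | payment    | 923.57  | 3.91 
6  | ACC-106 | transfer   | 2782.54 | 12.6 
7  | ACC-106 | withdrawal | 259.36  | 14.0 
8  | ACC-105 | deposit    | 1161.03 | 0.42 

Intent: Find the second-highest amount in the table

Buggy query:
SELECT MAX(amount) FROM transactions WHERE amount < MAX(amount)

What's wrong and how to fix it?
Bug: The inner MAX is an aggregate inside WHERE, which is not allowed

Fix: Compute the overall MAX in a subquery, then take MAX of rows below it

Corrected query:
SELECT MAX(amount) FROM transactions WHERE amount < (SELECT MAX(amount) FROM transactions)

Result:
MAX(amount)
-----------
3766       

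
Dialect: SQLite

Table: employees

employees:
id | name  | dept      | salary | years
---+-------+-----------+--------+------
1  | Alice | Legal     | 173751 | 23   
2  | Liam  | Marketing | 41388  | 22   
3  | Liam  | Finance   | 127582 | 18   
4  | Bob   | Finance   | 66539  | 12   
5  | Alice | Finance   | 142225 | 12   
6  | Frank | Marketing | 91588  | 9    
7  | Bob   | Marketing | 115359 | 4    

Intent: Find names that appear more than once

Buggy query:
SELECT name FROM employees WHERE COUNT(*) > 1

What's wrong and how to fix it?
Bug: WHERE can't reference COUNT(*); aggregates are computed after WHERE

Fix: GROUP BY name, then filter groups with HAVING COUNT(*) > 1

Corrected query:
SELECT name FROM employees GROUP BY name HAVING COUNT(*) > 1

Result:
name 
-----
Alice
Bob  
Liam 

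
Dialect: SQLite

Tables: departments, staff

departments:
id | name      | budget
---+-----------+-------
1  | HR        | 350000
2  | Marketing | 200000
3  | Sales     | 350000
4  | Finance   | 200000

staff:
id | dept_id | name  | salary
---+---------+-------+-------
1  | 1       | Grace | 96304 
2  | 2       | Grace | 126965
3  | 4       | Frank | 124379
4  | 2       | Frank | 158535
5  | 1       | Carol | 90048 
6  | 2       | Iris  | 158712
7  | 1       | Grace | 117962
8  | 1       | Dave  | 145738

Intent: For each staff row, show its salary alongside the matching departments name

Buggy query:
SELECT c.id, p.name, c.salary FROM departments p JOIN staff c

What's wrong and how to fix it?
Bug: JOIN with no ON clause produces a cartesian product; every staff row pairs with every departments row

Fix: Specify the join condition linking the foreign key to the parent id

Corrected query:
SELECT c.id, p.name, c.salary FROM departments p JOIN staff c ON c.dept_id = p.id

Result:
id | name      | salary
---+-----------+-------
1  | HR        | 96304 
2  | Marketing | 126965
3  | Finance   | 124379
4  | Marketing | 158535
5  | HR        | 90048 
6  | Marketing | 158712
7  | HR        | 117962
8  | HR        | 145738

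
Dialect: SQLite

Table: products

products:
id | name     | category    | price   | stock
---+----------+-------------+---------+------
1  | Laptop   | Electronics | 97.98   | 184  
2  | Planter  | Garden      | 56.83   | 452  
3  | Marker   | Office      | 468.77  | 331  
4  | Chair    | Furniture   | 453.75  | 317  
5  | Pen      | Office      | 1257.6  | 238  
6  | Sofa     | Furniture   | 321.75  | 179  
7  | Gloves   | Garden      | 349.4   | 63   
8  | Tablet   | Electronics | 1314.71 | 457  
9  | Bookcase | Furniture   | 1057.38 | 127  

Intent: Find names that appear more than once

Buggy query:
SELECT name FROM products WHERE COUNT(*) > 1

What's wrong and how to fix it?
Bug: WHERE can't reference COUNT(*); aggregates are computed after WHERE

Fix: GROUP BY name, then filter groups with HAVING COUNT(*) > 1

Corrected query:
SELECT name FROM products GROUP BY name HAVING COUNT(*) > 1

Result:
(no rows)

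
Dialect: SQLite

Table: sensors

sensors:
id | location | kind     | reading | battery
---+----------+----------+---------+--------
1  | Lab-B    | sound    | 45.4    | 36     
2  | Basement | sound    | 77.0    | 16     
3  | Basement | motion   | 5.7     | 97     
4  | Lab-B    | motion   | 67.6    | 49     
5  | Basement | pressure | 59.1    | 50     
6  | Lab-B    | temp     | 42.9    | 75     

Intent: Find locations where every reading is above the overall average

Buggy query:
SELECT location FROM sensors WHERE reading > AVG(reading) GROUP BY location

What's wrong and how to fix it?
Bug: AVG() is an aggregate; it can't sit directly in WHERE

Fix: Compute the overall average in a scalar subquery and compare each group's MIN against it in HAVING

Corrected query:
SELECT location FROM sensors GROUP BY location HAVING MIN(reading) > (SELECT AVG(reading) FROM sensors)

Result:
(no rows)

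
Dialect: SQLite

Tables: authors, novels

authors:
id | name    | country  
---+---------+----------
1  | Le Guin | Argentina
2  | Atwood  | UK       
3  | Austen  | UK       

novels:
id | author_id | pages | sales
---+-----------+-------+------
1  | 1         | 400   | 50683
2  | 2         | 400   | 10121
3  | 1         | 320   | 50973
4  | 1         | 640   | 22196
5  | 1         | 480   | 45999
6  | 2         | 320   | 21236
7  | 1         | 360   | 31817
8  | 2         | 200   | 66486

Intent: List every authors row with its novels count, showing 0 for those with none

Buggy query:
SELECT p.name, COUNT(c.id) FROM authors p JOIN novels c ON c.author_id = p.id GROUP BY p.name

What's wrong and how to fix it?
Bug: INNER JOIN drops authors rows that have no matching novels rows

Fix: Use LEFT JOIN so parents without children still appear (COUNT(c.id) gives 0)

Corrected query:
SELECT p.name, COUNT(c.id) FROM authors p LEFT JOIN novels c ON c.author_id = p.id GROUP BY p.name

Result:
name    | COUNT(c.id)
--------+------------
Atwood  | 3          
Austen  | 0          
Le Guin | 5          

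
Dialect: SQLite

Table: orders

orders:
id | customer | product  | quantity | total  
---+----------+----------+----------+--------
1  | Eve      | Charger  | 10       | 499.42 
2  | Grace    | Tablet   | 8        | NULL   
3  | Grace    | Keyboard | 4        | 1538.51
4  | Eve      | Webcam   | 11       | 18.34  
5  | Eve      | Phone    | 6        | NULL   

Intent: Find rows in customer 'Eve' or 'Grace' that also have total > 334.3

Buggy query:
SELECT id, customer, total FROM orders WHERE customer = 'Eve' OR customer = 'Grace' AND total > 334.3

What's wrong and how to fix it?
Bug: AND binds tighter than OR, so this parses as customer = 'Eve' OR (customer = 'Grace' AND total > 334.3)

Fix: Add parentheses around the OR so the AND applies to both alternatives

Corrected query:
SELECT id, customer, total FROM orders WHERE (customer = 'Eve' OR customer = 'Grace') AND total > 334.3

Result:
id | customer | total  
---+----------+--------
1  | Eve      | 499.42 
3  | Grace    | 1538.51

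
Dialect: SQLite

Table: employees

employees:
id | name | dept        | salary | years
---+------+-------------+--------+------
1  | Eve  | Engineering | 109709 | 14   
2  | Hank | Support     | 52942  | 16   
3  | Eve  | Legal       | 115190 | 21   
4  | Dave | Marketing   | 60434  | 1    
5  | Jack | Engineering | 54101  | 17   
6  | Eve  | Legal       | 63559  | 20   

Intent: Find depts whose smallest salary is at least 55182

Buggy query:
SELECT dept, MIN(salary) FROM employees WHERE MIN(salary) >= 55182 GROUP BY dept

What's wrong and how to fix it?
Bug: MIN() in WHERE is a misuse of aggregate

Fix: Replace WHERE with HAVING after the GROUP BY

Corrected query:
SELECT dept, MIN(salary) FROM employees GROUP BY dept HAVING MIN(salary) >= 55182

Result:
dept      | MIN(salary)
----------+------------
Legal     | 63559      
Marketing | 60434      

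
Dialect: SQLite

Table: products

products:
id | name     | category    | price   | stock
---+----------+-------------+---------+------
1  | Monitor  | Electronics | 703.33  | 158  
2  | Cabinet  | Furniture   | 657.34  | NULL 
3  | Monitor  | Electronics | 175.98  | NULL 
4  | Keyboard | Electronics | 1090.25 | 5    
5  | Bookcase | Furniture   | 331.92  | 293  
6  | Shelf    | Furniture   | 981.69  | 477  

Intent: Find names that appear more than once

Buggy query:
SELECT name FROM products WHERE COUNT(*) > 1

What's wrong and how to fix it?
Bug: COUNT(*) is an aggregate and cannot be used in WHERE

Fix: GROUP BY name, then filter groups with HAVING COUNT(*) > 1

Corrected query:
SELECT name FROM products GROUP BY name HAVING COUNT(*) > 1

Result:
name   
-------
Monitor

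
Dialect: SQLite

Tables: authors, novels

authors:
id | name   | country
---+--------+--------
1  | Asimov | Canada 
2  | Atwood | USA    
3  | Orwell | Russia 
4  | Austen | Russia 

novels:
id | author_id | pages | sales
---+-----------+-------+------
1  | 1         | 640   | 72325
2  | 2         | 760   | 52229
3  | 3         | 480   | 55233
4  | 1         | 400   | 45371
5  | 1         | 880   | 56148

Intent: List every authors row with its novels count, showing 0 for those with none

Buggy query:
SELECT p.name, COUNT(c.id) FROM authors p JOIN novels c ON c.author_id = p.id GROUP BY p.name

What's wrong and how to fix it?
Bug: INNER JOIN drops authors rows that have no matching novels rows

Fix: Switch to LEFT JOIN to retain unmatched parent rows

Corrected query:
SELECT p.name, COUNT(c.id) FROM authors p LEFT JOIN novels c ON c.author_id = p.id GROUP BY p.name

Result:
name   | COUNT(c.id)
-------+------------
Asimov | 3          
Atwood | 1          
Austen | 0          
Orwell | 1          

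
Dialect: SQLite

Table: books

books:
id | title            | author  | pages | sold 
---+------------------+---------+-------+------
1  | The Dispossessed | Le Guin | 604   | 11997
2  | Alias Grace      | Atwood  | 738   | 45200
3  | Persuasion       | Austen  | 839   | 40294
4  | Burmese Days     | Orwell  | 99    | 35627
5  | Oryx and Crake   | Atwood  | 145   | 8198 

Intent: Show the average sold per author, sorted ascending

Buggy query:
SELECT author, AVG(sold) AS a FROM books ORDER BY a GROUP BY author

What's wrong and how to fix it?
Bug: GROUP BY must precede ORDER BY

Fix: Move ORDER BY to the end, after GROUP BY

Corrected query:
SELECT author, AVG(sold) AS a FROM books GROUP BY author ORDER BY a

Result:
author  | a    
--------+------
Le Guin | 11997
Atwood  | 26699
Orwell  | 35627
Austen  | 40294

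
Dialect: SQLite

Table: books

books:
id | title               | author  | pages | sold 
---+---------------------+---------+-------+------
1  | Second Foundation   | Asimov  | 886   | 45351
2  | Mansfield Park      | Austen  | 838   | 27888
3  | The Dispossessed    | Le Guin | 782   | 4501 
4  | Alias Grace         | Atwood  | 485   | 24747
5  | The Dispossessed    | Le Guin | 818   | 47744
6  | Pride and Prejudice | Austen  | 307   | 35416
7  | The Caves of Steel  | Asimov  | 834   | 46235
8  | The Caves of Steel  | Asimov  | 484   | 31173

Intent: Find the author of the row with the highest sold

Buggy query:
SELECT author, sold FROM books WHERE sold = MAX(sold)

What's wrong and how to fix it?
Bug: WHERE is evaluated per row; an aggregate over the whole table isn't defined there

Fix: Wrap MAX in a scalar subquery so WHERE compares against a single value

Corrected query:
SELECT author, sold FROM books WHERE sold = (SELECT MAX(sold) FROM books)

Result:
author  | sold 
--------+------
Le Guin | 47744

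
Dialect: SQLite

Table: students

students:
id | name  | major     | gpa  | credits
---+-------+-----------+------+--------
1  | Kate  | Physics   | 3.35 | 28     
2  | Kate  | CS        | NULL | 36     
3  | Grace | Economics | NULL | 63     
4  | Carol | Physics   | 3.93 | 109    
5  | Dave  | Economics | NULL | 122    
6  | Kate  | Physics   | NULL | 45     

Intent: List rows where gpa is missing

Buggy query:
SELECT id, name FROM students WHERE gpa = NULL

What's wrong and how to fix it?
Bug: '= NULL' is always unknown in SQL three-valued logic, so no rows match

Fix: Use IS NULL to test for NULL

Corrected query:
SELECT id, name FROM students WHERE gpa IS NULL

Result:
id | name 
---+------
2  | Kate 
3  | Grace
5  | Dave 
6  | Kate 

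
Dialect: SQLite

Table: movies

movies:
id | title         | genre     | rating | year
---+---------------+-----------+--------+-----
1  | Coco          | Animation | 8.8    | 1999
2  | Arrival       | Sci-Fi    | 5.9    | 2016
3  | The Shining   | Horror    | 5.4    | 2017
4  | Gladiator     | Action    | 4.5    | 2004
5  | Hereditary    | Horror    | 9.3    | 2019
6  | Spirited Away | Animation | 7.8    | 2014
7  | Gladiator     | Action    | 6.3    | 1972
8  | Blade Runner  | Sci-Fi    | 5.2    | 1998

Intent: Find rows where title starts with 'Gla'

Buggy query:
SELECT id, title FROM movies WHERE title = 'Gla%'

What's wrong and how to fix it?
Bug: '=' compares the literal string including the % character; pattern matching needs LIKE

Fix: Replace '=' with LIKE so 'Gla%' is treated as a pattern

Corrected query:
SELECT id, title FROM movies WHERE title LIKE 'Gla%'

Result:
id | title    
---+----------
4  | Gladiator
7  | Gladiator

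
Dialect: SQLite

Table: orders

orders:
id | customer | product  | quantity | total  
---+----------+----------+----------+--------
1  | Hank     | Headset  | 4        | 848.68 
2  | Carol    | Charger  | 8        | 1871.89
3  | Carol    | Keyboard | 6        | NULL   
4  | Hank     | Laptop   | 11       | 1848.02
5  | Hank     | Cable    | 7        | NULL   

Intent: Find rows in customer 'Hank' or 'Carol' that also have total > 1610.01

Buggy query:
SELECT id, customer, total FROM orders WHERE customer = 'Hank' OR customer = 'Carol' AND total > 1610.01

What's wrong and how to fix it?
Bug: Without parentheses, AND is evaluated before OR, so the total filter only applies to the 'Carol' branch

Fix: Group the OR with parentheses (or use IN), then AND the threshold

Corrected query:
SELECT id, customer, total FROM orders WHERE (customer = 'Hank' OR customer = 'Carol') AND total > 1610.01

Result:
id | customer | total  
---+----------+--------
2  | Carol    | 1871.89
4  | Hank     | 1848.02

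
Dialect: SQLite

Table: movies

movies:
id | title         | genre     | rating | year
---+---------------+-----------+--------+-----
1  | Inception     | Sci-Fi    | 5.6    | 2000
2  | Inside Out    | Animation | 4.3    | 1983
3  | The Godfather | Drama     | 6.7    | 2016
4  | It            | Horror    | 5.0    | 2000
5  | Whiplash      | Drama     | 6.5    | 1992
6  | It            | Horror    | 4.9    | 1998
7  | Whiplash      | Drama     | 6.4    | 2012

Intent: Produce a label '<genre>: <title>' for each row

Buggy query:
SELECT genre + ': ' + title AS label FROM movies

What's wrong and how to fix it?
Bug: SQLite uses || for string concatenation; + coerces text to numbers (yielding 0)

Fix: Replace + with || to concatenate text

Corrected query:
SELECT genre || ': ' || title AS label FROM movies

Result:
label                
---------------------
Sci-Fi: Inception    
Animation: Inside Out
Drama: The Godfather 
Horror: It           
Drama: Whiplash      
Horror: It           
Drama: Whiplash      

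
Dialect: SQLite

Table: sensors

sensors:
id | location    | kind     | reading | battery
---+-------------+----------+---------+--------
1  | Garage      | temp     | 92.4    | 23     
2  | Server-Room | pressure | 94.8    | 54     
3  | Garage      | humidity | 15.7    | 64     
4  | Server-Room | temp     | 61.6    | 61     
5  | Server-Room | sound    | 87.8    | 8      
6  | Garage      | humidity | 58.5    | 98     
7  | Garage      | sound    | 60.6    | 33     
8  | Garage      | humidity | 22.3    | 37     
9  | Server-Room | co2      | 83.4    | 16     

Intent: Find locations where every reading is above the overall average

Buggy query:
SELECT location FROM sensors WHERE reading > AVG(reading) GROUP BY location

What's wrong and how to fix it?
Bug: WHERE evaluates per row before aggregation, so AVG() is unavailable

Fix: Use a subquery for AVG and a HAVING MIN(...) filter so the condition holds for every row in the group

Corrected query:
SELECT location FROM sensors GROUP BY location HAVING MIN(reading) > (SELECT AVG(reading) FROM sensors)

Result:
(no rows)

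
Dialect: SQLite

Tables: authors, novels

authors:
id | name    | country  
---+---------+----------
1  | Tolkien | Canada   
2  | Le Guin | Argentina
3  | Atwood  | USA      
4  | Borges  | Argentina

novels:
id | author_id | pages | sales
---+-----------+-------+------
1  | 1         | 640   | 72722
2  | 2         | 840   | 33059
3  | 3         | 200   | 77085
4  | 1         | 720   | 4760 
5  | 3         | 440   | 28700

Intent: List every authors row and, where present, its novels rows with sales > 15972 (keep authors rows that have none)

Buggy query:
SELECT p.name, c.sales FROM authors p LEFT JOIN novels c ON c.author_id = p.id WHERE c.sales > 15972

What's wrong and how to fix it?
Bug: Filtering c.sales in WHERE discards the NULL rows produced by LEFT JOIN, turning it into an inner join

Fix: Move the right-table condition into the ON clause so unmatched parents are kept

Corrected query:
SELECT p.name, c.sales FROM authors p LEFT JOIN novels c ON c.author_id = p.id AND c.sales > 15972

Result:
name    | sales
--------+------
Tolkien | 72722
Le Guin | 33059
Atwood  | 28700
Atwood  | 77085
Borges  | NULL 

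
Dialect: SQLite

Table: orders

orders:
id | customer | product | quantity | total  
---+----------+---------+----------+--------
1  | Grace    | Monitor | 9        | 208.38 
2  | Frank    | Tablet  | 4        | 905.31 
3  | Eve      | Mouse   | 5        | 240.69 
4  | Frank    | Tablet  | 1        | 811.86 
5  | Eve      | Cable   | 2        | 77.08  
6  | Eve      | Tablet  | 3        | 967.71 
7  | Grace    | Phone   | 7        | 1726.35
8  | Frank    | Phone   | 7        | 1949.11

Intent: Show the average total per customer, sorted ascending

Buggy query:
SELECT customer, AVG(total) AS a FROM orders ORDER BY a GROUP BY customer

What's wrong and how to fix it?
Bug: ORDER BY appears before GROUP BY; SQL clause order requires GROUP BY first

Fix: Reorder: SELECT … FROM … GROUP BY … ORDER BY …

Corrected query:
SELECT customer, AVG(total) AS a FROM orders GROUP BY customer ORDER BY a

Result:
customer | a          
---------+------------
Eve      | 428.493333 
Grace    | 967.365    
Frank    | 1222.093333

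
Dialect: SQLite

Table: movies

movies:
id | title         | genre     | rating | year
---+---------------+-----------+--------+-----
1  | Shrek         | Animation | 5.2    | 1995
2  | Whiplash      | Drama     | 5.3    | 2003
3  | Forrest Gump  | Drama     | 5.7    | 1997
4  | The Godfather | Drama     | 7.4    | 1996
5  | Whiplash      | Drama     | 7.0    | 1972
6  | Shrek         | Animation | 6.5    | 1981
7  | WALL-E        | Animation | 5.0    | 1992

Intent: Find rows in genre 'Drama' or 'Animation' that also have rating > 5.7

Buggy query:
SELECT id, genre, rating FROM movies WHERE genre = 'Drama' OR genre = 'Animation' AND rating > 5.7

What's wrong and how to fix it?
Bug: AND binds tighter than OR, so this parses as genre = 'Drama' OR (genre = 'Animation' AND rating > 5.7)

Fix: Add parentheses around the OR so the AND applies to both alternatives

Corrected query:
SELECT id, genre, rating FROM movies WHERE (genre = 'Drama' OR genre = 'Animation') AND rating > 5.7

Result:
id | genre     | rating
---+-----------+-------
4  | Drama     | 7.4   
5  | Drama     | 7     
6  | Animation | 6.5   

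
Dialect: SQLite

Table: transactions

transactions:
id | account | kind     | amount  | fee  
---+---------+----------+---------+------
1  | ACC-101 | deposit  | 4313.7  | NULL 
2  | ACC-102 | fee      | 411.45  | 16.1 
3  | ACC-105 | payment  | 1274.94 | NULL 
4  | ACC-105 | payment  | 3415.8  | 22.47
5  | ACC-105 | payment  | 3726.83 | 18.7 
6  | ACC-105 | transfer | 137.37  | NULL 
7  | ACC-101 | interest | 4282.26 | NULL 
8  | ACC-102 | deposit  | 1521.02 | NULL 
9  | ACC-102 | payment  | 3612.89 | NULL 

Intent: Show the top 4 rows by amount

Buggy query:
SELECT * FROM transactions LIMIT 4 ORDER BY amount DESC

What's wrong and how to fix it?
Bug: ORDER BY cannot follow LIMIT; LIMIT is the final clause

Fix: Sort with ORDER BY, then apply LIMIT

Corrected query:
SELECT * FROM transactions ORDER BY amount DESC LIMIT 4

Result:
id | account | kind     | amount  | fee 
---+---------+----------+---------+-----
1  | ACC-101 | deposit  | 4313.7  | NULL
7  | ACC-101 | interest | 4282.26 | NULL
5  | ACC-105 | payment  | 3726.83 | 18.7
9  | ACC-102 | payment  | 3612.89 | NULL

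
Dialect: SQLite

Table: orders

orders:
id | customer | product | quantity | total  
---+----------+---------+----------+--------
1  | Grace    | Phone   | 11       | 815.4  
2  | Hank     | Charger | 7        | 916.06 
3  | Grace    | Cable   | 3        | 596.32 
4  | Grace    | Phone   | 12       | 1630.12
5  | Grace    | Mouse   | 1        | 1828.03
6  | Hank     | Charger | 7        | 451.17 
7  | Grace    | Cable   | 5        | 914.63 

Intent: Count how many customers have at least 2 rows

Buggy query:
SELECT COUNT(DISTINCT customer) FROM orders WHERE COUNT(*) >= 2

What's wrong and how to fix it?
Bug: COUNT(*) cannot appear in WHERE; the per-group count doesn't exist yet

Fix: Use a subquery that GROUPs and filters with HAVING, then count its rows

Corrected query:
SELECT COUNT(*) FROM (SELECT customer FROM orders GROUP BY customer HAVING COUNT(*) >= 2)

Result:
COUNT(*)
--------
2       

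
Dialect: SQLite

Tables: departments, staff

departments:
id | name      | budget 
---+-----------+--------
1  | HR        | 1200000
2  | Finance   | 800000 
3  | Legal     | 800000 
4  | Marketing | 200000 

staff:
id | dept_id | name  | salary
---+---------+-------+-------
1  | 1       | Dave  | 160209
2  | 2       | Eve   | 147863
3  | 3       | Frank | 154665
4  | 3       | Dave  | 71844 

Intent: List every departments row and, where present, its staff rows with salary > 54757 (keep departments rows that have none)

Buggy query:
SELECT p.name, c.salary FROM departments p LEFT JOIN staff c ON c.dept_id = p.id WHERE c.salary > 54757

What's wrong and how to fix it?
Bug: Filtering c.salary in WHERE discards the NULL rows produced by LEFT JOIN, turning it into an inner join

Fix: Move the right-table condition into the ON clause so unmatched parents are kept

Corrected query:
SELECT p.name, c.salary FROM departments p LEFT JOIN staff c ON c.dept_id = p.id AND c.salary > 54757

Result:
name      | salary
----------+-------
HR        | 160209
Finance   | 147863
Legal     | 71844 
Legal     | 154665
Marketing | NULL  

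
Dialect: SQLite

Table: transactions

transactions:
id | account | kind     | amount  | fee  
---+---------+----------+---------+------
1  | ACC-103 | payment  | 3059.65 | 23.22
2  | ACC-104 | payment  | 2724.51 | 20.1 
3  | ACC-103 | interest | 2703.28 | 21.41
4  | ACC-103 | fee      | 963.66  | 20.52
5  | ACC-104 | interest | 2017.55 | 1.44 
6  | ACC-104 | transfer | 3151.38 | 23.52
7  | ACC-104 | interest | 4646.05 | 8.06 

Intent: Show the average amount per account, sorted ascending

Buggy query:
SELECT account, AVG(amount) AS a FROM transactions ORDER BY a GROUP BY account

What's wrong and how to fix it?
Bug: ORDER BY appears before GROUP BY; SQL clause order requires GROUP BY first

Fix: Move ORDER BY to the end, after GROUP BY

Corrected query:
SELECT account, AVG(amount) AS a FROM transactions GROUP BY account ORDER BY a

Result:
account | a          
--------+------------
ACC-103 | 2242.196667
ACC-104 | 3134.8725  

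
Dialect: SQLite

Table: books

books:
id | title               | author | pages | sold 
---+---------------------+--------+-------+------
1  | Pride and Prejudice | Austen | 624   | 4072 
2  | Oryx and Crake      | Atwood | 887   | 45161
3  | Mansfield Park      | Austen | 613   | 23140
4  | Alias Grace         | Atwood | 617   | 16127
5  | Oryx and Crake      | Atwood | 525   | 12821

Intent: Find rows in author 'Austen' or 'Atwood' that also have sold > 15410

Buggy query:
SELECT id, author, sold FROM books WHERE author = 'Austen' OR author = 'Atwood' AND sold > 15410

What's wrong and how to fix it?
Bug: Without parentheses, AND is evaluated before OR, so the sold filter only applies to the 'Atwood' branch

Fix: Add parentheses around the OR so the AND applies to both alternatives

Corrected query:
SELECT id, author, sold FROM books WHERE (author = 'Austen' OR author = 'Atwood') AND sold > 15410

Result:
id | author | sold 
---+--------+------
2  | Atwood | 45161
3  | Austen | 23140
4  | Atwood | 16127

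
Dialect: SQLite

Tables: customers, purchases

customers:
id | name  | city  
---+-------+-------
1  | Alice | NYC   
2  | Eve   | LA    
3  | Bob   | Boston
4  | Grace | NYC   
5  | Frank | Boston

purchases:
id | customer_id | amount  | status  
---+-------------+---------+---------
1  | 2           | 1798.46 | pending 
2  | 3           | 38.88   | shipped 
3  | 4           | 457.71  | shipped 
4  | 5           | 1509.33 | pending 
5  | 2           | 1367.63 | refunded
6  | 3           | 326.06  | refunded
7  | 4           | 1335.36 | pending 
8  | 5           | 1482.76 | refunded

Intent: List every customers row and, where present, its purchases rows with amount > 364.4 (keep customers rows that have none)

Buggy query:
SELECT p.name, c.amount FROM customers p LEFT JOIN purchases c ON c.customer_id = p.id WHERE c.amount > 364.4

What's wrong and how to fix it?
Bug: Filtering c.amount in WHERE discards the NULL rows produced by LEFT JOIN, turning it into an inner join

Fix: Put 'c.amount > 364.4' in the JOIN's ON clause instead of WHERE

Corrected query:
SELECT p.name, c.amount FROM customers p LEFT JOIN purchases c ON c.customer_id = p.id AND c.amount > 364.4

Result:
name  | amount 
------+--------
Alice | NULL   
Eve   | 1367.63
Eve   | 1798.46
Bob   | NULL   
Grace | 457.71 
Grace | 1335.36
Frank | 1482.76
Frank | 1509.33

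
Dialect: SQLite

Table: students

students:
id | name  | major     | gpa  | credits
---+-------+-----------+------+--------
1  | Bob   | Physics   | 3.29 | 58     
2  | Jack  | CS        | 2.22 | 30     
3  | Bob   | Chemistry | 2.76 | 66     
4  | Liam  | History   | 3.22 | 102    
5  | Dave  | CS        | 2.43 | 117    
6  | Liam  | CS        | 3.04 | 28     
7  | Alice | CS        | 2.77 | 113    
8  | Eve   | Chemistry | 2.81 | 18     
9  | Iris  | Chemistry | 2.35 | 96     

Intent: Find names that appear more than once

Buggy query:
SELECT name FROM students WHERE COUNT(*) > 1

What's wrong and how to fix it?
Bug: COUNT(*) is an aggregate and cannot be used in WHERE

Fix: Group first, then use HAVING for the count condition

Corrected query:
SELECT name FROM students GROUP BY name HAVING COUNT(*) > 1

Result:
name
----
Bob 
Liam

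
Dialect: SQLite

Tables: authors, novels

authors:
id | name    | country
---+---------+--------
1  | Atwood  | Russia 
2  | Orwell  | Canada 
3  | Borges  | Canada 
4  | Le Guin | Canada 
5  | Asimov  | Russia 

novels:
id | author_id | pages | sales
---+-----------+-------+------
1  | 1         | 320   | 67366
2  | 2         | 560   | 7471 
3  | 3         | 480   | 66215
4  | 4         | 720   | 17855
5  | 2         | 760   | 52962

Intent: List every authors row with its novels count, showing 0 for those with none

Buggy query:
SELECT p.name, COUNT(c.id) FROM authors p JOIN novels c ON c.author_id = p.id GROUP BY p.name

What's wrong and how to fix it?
Bug: INNER JOIN drops authors rows that have no matching novels rows

Fix: Use LEFT JOIN so parents without children still appear (COUNT(c.id) gives 0)

Corrected query:
SELECT p.name, COUNT(c.id) FROM authors p LEFT JOIN novels c ON c.author_id = p.id GROUP BY p.name

Result:
name    | COUNT(c.id)
--------+------------
Asimov  | 0          
Atwood  | 1          
Borges  | 1          
Le Guin | 1          
Orwell  | 2          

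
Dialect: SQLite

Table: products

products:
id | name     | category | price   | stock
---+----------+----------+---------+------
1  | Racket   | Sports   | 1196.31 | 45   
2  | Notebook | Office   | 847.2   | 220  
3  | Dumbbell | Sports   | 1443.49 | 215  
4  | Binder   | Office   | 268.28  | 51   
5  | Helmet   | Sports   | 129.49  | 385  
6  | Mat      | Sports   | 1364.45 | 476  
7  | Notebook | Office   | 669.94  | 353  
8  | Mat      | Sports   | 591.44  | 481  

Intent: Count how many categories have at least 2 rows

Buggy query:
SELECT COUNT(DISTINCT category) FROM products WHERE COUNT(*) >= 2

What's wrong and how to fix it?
Bug: WHERE filters individual rows, not groups, so a group-level COUNT is invalid there

Fix: Use a subquery that GROUPs and filters with HAVING, then count its rows

Corrected query:
SELECT COUNT(*) FROM (SELECT category FROM products GROUP BY category HAVING COUNT(*) >= 2)

Result:
COUNT(*)
--------
2       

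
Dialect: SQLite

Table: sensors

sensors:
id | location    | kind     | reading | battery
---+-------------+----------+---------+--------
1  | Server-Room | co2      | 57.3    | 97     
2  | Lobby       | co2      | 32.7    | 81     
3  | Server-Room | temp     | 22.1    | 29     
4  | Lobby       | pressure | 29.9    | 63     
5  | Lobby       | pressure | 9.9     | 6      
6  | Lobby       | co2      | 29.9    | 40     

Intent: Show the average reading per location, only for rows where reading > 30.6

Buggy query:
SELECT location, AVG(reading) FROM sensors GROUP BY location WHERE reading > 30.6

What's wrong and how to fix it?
Bug: Row-level WHERE must come before GROUP BY in the clause order

Fix: Move the WHERE clause before GROUP BY

Corrected query:
SELECT location, AVG(reading) FROM sensors WHERE reading > 30.6 GROUP BY location

Result:
location    | AVG(reading)
------------+-------------
Lobby       | 32.7        
Server-Room | 57.3        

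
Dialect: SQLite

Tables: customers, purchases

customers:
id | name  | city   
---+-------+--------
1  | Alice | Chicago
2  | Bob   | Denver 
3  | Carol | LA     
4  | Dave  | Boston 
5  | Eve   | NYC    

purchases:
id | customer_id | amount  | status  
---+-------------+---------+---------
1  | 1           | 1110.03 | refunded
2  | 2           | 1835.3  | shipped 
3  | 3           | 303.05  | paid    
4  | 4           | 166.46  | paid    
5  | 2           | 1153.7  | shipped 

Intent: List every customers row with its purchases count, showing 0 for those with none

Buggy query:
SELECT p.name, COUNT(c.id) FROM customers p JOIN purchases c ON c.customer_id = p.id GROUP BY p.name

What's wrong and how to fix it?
Bug: INNER JOIN drops customers rows that have no matching purchases rows

Fix: Use LEFT JOIN so parents without children still appear (COUNT(c.id) gives 0)

Corrected query:
SELECT p.name, COUNT(c.id) FROM customers p LEFT JOIN purchases c ON c.customer_id = p.id GROUP BY p.name

Result:
name  | COUNT(c.id)
------+------------
Alice | 1          
Bob   | 2          
Carol | 1          
Dave  | 1          
Eve   | 0          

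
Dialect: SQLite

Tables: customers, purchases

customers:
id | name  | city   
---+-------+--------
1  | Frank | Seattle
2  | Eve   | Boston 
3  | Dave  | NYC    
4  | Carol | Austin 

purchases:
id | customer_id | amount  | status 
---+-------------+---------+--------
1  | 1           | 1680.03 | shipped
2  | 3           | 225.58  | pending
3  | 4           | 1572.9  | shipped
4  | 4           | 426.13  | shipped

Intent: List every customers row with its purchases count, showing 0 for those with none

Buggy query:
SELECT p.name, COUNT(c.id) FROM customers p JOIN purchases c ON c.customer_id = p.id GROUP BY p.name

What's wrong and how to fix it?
Bug: INNER JOIN drops customers rows that have no matching purchases rows

Fix: Switch to LEFT JOIN to retain unmatched parent rows

Corrected query:
SELECT p.name, COUNT(c.id) FROM customers p LEFT JOIN purchases c ON c.customer_id = p.id GROUP BY p.name

Result:
name  | COUNT(c.id)
------+------------
Carol | 2          
Dave  | 1          
Eve   | 0          
Frank | 1          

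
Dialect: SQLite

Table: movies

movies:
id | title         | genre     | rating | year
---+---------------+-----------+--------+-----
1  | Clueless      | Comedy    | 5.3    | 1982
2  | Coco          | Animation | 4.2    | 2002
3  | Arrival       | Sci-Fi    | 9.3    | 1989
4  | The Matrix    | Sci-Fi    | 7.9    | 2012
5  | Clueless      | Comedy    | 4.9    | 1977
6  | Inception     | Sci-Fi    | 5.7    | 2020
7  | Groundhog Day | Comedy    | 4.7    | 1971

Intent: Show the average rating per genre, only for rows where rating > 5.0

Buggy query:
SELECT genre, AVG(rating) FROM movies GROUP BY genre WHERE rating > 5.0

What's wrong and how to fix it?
Bug: Row-level WHERE must come before GROUP BY in the clause order

Fix: Move the WHERE clause before GROUP BY

Corrected query:
SELECT genre, AVG(rating) FROM movies WHERE rating > 5.0 GROUP BY genre

Result:
genre  | AVG(rating)
-------+------------
Comedy | 5.3        
Sci-Fi | 7.633333   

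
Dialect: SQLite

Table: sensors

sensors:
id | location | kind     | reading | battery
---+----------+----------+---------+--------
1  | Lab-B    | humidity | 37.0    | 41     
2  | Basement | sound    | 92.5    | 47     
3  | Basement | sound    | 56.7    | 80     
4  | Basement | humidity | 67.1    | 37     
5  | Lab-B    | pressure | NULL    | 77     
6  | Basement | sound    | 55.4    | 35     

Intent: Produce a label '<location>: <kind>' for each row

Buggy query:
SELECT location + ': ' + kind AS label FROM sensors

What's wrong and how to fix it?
Bug: SQLite uses || for string concatenation; + coerces text to numbers (yielding 0)

Fix: Replace + with || to concatenate text

Corrected query:
SELECT location || ': ' || kind AS label FROM sensors

Result:
label             
------------------
Lab-B: humidity   
Basement: sound   
Basement: sound   
Basement: humidity
Lab-B: pressure   
Basement: sound   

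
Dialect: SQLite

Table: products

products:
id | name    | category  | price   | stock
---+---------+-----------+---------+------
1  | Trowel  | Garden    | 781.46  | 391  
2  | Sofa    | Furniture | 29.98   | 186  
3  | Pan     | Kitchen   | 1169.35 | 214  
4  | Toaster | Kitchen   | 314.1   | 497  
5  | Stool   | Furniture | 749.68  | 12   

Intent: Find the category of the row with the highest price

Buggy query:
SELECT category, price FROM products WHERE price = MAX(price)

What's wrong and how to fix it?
Bug: WHERE is evaluated per row; an aggregate over the whole table isn't defined there

Fix: Wrap MAX in a scalar subquery so WHERE compares against a single value

Corrected query:
SELECT category, price FROM products WHERE price = (SELECT MAX(price) FROM products)

Result:
category | price  
---------+--------
Kitchen  | 1169.35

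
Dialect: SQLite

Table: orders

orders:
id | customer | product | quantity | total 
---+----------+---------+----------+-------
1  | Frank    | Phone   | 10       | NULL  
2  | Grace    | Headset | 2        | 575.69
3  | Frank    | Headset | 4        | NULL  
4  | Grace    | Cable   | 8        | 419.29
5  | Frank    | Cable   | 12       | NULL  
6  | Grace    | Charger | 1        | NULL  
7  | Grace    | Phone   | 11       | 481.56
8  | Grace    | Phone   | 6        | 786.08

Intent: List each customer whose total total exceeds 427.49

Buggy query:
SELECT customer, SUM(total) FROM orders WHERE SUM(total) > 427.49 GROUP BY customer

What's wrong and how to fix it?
Bug: WHERE runs before GROUP BY, so aggregates aren't available there

Fix: Move the aggregate condition to a HAVING clause

Corrected query:
SELECT customer, SUM(total) FROM orders GROUP BY customer HAVING SUM(total) > 427.49

Result:
customer | SUM(total)
---------+-----------
Grace    | 2262.62   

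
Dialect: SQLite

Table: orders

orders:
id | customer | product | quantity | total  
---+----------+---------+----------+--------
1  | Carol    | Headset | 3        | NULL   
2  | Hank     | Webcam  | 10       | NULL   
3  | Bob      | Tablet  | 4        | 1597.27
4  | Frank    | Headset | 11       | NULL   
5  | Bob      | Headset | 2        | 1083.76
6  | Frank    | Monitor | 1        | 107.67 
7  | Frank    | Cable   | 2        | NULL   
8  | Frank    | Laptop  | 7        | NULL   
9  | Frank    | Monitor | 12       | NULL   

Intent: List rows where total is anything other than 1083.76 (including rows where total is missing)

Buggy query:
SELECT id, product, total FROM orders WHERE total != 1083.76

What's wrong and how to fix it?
Bug: 'total != 1083.76' is unknown when total is NULL, so NULL rows are silently excluded

Fix: Handle NULL separately with IS NULL alongside the inequality

Corrected query:
SELECT id, product, total FROM orders WHERE total != 1083.76 OR total IS NULL

Result:
id | product | total  
---+---------+--------
1  | Headset | NULL   
2  | Webcam  | NULL   
3  | Tablet  | 1597.27
4  | Headset | NULL   
6  | Monitor | 107.67 
7  | Cable   | NULL   
8  | Laptop  | NULL   
9  | Monitor | NULL   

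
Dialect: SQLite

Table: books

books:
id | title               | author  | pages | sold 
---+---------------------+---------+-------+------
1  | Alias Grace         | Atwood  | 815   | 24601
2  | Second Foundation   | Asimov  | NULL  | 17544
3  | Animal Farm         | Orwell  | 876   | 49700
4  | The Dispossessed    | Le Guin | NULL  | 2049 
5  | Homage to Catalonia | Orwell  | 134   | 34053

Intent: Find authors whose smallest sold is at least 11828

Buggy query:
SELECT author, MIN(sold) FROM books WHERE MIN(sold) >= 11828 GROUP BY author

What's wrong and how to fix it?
Bug: MIN() in WHERE is a misuse of aggregate

Fix: Use HAVING for the per-group MIN condition

Corrected query:
SELECT author, MIN(sold) FROM books GROUP BY author HAVING MIN(sold) >= 11828

Result:
author | MIN(sold)
-------+----------
Asimov | 17544    
Atwood | 24601    
Orwell | 34053    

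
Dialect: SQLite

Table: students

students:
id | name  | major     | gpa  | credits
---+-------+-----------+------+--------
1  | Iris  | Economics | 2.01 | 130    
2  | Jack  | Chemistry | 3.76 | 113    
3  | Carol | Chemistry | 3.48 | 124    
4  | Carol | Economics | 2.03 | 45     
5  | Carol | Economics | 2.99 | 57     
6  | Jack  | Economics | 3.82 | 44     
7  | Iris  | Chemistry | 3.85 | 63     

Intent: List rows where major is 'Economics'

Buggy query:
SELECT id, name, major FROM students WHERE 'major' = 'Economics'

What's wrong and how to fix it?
Bug: 'major' in single quotes is a string literal, not the column; the comparison is literal-vs-literal and never true

Fix: Reference the column as major without single quotes

Corrected query:
SELECT id, name, major FROM students WHERE major = 'Economics'

Result:
id | name  | major    
---+-------+----------
1  | Iris  | Economics
4  | Carol | Economics
5  | Carol | Economics
6  | Jack  | Economics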